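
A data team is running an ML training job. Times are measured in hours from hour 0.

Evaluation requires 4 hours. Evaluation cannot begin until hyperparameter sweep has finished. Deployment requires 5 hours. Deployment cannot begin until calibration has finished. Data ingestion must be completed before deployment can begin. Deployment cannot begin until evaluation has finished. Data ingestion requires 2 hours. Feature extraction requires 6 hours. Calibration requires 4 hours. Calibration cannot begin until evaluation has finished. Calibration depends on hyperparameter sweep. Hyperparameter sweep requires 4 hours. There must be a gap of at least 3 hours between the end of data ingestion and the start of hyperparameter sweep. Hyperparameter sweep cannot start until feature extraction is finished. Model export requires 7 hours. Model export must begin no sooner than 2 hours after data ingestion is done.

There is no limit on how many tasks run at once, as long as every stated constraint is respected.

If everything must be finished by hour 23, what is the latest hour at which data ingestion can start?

1

Deployment has no dependents, so it just needs to finish by hour 23. Starting by 23 − 5 = hour 18 achieves that.
Calibration must finish before deployment (must start by hour 18). With a 4-hour duration, calibration must start by 18 − 4 = hour 14.
Evaluation must finish in time for calibration (must start by hour 14); deployment (must start by hour 18). The tightest is hour 14, so evaluation must start by 14 − 4 = hour 10.
Hyperparameter sweep must finish in time for evaluation (must start by hour 10); calibration (must start by hour 14). The tightest is hour 10, so hyperparameter sweep must start by 10 − 4 = hour 6.
Nothing follows model export; the deadline of hour 23 is its only limit. It must start by 23 − 7 = hour 16.
Data ingestion feeds hyperparameter sweep (must start by hour 6, minus 3-hour gap → hour 3); model export (must start by hour 16, minus 2-hour gap → hour 14); deployment (must start by hour 18). Taking the minimum, data ingestion must finish by hour 3 and start by 3 − 2 = hour 1.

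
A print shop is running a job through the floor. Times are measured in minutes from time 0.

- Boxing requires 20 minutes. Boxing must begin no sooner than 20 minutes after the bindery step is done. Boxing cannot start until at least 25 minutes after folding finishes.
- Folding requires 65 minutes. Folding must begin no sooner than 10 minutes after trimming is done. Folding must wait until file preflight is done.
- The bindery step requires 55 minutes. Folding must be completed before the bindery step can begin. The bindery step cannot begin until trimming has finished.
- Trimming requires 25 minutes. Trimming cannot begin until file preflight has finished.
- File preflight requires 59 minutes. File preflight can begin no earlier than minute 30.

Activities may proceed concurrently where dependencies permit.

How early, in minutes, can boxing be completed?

After its own release at minute 30, file preflight can start at minute 30 and finishes at minute 89.
Trimming cannot begin until file preflight (finishes minute 89). It runs from minute 89 to 89 + 25 = minute 114.
Folding cannot start until trimming (finishes minute 114, plus 10-minute gap → minute 124); file preflight (finishes minute 89). The controlling bound is minute 124, so folding finishes at 124 + 65 = minute 189.
The bindery step cannot start until folding (finishes minute 189); trimming (finishes minute 114). The controlling bound is minute 189, so the bindery step finishes at 189 + 55 = minute 244.
Boxing needs all of the bindery step (finishes minute 244, plus 20-minute gap → minute 264); folding (finishes minute 189, plus 25-minute gap → minute 214). That puts its earliest start at minute 264; it finishes at 264 + 20 = minute 284.

284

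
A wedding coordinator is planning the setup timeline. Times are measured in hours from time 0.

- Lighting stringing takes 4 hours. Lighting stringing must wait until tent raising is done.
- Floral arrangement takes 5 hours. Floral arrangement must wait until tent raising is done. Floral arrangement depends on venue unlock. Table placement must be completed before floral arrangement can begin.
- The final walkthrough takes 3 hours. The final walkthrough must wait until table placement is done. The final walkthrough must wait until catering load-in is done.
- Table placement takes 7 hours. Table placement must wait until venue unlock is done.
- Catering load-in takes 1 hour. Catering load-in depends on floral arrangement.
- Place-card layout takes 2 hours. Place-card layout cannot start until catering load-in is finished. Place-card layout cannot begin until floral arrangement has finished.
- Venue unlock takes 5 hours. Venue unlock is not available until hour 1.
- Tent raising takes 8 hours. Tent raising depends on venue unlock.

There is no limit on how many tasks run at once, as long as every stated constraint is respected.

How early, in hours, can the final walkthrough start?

20

After its own release at hour 1, venue unlock can start at hour 1 and finishes at hour 6.
After venue unlock (finishes hour 6), table placement can start at hour 6 and finishes at hour 13.
After venue unlock (finishes hour 6), tent raising can start at hour 6 and finishes at hour 14.
Floral arrangement cannot start until tent raising (finishes hour 14); venue unlock (finishes hour 6); table placement (finishes hour 13). The controlling bound is hour 14, so floral arrangement finishes at 14 + 5 = hour 19.
Catering load-in cannot begin until floral arrangement (finishes hour 19). It runs from hour 19 to 19 + 1 = hour 20.
The final walkthrough waits on table placement (finishes hour 13); catering load-in (finishes hour 20). The latest of these is hour 20, which is the earliest the final walkthrough can start.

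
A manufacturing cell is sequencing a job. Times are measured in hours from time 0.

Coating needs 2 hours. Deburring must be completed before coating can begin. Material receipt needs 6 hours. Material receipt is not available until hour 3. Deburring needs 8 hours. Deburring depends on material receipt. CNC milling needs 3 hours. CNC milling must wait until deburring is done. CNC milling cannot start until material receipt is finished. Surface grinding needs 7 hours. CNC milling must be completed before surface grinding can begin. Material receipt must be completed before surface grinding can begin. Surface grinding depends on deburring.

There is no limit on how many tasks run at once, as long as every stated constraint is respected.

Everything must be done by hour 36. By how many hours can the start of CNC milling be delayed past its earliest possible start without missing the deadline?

9

After its own release at hour 3, material receipt can start at hour 3 and finishes at hour 9.
After material receipt (finishes hour 9), deburring can start at hour 9 and finishes at hour 17.
CNC milling has to wait for deburring (finishes hour 17); material receipt (finishes hour 9). The latest of these is hour 17, so CNC milling runs hour 17 to 17 + 3 = hour 20.

Working backward from the deadline:
To finish by hour 36, surface grinding (duration 7) must start no later than hour 29.
CNC milling has to be done before surface grinding (must start by hour 29). That means finishing by hour 29, i.e. starting by 29 − 3 = hour 26.
So CNC milling can start as early as hour 17 and as late as hour 26, giving 26 − 17 = 9 hours of slack.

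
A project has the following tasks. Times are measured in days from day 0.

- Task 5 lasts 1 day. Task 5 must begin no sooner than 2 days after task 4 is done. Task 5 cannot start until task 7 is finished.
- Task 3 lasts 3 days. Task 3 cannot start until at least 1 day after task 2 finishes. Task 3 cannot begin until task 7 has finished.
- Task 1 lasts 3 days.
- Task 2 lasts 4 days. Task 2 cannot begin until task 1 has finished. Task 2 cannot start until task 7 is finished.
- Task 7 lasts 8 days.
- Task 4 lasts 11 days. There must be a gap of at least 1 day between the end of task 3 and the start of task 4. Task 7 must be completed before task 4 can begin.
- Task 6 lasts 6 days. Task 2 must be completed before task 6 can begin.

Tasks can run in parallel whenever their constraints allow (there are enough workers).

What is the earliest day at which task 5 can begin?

30

Task 7 can start immediately at day 0; it finishes at day 8.
Task 1 can start immediately at day 0; it finishes at day 3.
Task 2 needs all of task 1 (finishes day 3); task 7 (finishes day 8). That puts its earliest start at day 8; it finishes at 8 + 4 = day 12.
Task 3 has to wait for task 2 (finishes day 12, plus 1-day gap → day 13); task 7 (finishes day 8). The latest of these is day 13, so task 3 runs day 13 to 13 + 3 = day 16.
Task 4 has to wait for task 3 (finishes day 16, plus 1-day gap → day 17); task 7 (finishes day 8). The latest of these is day 17, so task 4 runs day 17 to 17 + 11 = day 28.
Task 5 waits on task 4 (finishes day 28, plus 2-day gap → day 30); task 7 (finishes day 8). The latest of these is day 30, which is the earliest task 5 can start.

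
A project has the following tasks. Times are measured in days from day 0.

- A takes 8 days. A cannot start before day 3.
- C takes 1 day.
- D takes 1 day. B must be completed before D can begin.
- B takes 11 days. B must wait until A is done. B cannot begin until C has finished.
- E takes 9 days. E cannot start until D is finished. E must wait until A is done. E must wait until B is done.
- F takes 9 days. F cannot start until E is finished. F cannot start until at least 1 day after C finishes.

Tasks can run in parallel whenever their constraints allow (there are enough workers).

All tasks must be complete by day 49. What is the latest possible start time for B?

19

F must finish by day 49; it takes 9 days, so it must start by 49 − 9 = day 40.
Since F (must start by day 40) depends on it, E must finish by day 40. Backing off its 9-day duration gives a latest start of day 31.
D has to be done before E (must start by day 31). That means finishing by day 31, i.e. starting by 31 − 1 = day 30.
For B: D (must start by day 30); E (must start by day 31). The most restrictive is day 30; with an 11-day duration, B must start by day 19.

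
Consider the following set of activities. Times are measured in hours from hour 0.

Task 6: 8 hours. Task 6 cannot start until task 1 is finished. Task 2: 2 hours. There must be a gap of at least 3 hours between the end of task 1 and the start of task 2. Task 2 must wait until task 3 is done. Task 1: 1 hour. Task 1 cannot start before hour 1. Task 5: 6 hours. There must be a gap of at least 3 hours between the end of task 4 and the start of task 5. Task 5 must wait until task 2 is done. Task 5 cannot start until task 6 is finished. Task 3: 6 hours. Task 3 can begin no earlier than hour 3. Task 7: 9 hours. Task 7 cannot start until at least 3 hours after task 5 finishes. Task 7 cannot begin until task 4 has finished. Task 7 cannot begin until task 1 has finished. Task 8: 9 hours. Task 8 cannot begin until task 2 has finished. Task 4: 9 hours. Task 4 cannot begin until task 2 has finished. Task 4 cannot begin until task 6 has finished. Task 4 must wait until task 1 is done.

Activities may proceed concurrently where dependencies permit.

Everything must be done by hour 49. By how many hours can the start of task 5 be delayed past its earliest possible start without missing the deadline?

8

After its own release at hour 3, task 3 can start at hour 3 and finishes at hour 9.
After its own release at hour 1, task 1 can start at hour 1 and finishes at hour 2.
Task 6 cannot begin until task 1 (finishes hour 2). It runs from hour 2 to 2 + 8 = hour 10.
Task 2 has to wait for task 1 (finishes hour 2, plus 3-hour gap → hour 5); task 3 (finishes hour 9). The latest of these is hour 9, so task 2 runs hour 9 to 9 + 2 = hour 11.
For task 4: task 2 (finishes hour 11); task 6 (finishes hour 10); task 1 (finishes hour 2). Taking the maximum gives a start of hour 11, and it finishes at 11 + 9 = hour 20.
Task 5 has to wait for task 4 (finishes hour 20, plus 3-hour gap → hour 23); task 2 (finishes hour 11); task 6 (finishes hour 10). The latest of these is hour 23, so task 5 runs hour 23 to 23 + 6 = hour 29.

Working backward from the deadline:
To finish by hour 49, task 7 (duration 9) must start no later than hour 40.
Task 5 must finish before task 7 (must start by hour 40, minus 3-hour gap → hour 37). With a 6-hour duration, task 5 must start by 37 − 6 = hour 31.
So task 5 can start as early as hour 23 and as late as hour 31, giving 31 − 23 = 8 hours of slack.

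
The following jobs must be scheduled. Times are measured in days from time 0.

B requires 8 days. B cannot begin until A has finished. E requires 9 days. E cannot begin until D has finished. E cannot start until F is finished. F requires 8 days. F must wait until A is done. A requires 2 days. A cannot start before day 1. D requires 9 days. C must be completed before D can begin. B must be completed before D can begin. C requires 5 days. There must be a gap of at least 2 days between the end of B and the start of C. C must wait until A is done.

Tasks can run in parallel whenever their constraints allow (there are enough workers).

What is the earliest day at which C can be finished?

A cannot begin until its own release at day 1. It runs from day 1 to 1 + 2 = day 3.
B waits on A (finishes day 3), so it starts at day 3 and finishes at 3 + 8 = day 11.
C cannot start until B (finishes day 11, plus 2-day gap → day 13); A (finishes day 3). The controlling bound is day 13, so C finishes at 13 + 5 = day 18.

18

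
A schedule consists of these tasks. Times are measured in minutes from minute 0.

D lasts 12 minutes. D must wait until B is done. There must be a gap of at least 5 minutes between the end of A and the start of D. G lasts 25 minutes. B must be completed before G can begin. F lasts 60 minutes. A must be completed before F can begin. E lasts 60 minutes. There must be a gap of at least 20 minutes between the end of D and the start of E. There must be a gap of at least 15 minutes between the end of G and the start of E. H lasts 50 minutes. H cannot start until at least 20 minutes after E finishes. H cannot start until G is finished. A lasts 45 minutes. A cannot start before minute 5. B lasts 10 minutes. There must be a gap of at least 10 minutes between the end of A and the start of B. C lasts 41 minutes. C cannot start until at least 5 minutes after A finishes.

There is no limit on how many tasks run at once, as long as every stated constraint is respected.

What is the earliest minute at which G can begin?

A waits on its own release at minute 5, so it starts at minute 5 and finishes at 5 + 45 = minute 50.
B cannot begin until A (finishes minute 50, plus 10-minute gap → minute 60). It runs from minute 60 to 60 + 10 = minute 70.
G waits on B (finishes minute 70), so the earliest it can start is minute 70.

70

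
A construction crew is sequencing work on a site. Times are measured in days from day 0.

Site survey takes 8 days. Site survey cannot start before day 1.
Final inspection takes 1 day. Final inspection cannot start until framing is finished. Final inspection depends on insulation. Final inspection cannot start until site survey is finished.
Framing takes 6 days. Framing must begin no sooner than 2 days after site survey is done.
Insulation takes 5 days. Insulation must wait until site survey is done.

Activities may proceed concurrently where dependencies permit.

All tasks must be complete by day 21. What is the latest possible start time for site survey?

4

To finish by day 21, final inspection (duration 1) must start no later than day 20.
Framing has to be done before final inspection (must start by day 20). That means finishing by day 20, i.e. starting by 20 − 6 = day 14.
Insulation must finish before final inspection (must start by day 20). With a 5-day duration, insulation must start by 20 − 5 = day 15.
Site survey feeds framing (must start by day 14, minus 2-day gap → day 12); insulation (must start by day 15); final inspection (must start by day 20). Taking the minimum, site survey must finish by day 12 and start by 12 − 8 = day 4.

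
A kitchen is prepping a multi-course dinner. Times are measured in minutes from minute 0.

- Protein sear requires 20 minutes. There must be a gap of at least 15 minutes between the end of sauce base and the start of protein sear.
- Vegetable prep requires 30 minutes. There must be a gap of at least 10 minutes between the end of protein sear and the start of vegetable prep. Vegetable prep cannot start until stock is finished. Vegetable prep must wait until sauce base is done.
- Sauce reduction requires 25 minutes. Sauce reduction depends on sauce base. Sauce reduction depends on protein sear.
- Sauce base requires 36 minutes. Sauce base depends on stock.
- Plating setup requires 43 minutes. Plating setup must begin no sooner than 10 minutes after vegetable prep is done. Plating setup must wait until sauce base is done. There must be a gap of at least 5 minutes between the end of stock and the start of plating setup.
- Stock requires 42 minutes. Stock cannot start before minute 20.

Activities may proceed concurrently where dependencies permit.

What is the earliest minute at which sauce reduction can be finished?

158

After its own release at minute 20, stock can start at minute 20 and finishes at minute 62.
After stock (finishes minute 62), sauce base can start at minute 62 and finishes at minute 98.
Protein sear waits on sauce base (finishes minute 98, plus 15-minute gap → minute 113), so it starts at minute 113 and finishes at 113 + 20 = minute 133.
Sauce reduction cannot start until sauce base (finishes minute 98); protein sear (finishes minute 133). The controlling bound is minute 133, so sauce reduction finishes at 133 + 25 = minute 158.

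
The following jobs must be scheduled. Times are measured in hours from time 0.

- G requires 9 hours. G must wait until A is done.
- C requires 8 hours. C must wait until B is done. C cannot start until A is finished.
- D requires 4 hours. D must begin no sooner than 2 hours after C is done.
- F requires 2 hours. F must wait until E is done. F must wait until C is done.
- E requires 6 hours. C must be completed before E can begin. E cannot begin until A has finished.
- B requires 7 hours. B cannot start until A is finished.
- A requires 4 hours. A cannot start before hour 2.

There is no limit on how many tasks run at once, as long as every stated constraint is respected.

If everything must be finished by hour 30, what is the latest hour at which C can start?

14

To finish by hour 30, D (duration 4) must start no later than hour 26.
To finish by hour 30, F (duration 2) must start no later than hour 28.
E must finish before F (must start by hour 28). With a 6-hour duration, E must start by 28 − 6 = hour 22.
C has several dependents: D (must start by hour 26, minus 2-hour gap → hour 24); E (must start by hour 22); F (must start by hour 28). The earliest of those limits is hour 22, so C must start by 22 − 8 = hour 14.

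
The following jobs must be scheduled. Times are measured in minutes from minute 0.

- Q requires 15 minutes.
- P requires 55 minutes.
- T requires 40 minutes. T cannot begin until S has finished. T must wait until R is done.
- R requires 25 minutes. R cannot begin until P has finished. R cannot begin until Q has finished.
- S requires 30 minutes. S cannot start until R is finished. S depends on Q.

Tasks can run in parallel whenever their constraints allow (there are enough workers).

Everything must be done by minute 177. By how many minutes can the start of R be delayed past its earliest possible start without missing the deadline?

Q has no prerequisites, so it starts at minute 0 and finishes at minute 15.
Nothing blocks P, so it runs from minute 0 to minute 55.
For R: P (finishes minute 55); Q (finishes minute 15). Taking the maximum gives a start of minute 55, and it finishes at 55 + 25 = minute 80.

Working backward from the deadline:
Nothing follows T; the deadline of minute 177 is its only limit. It must start by 177 − 40 = minute 137.
S has to be done before T (must start by minute 137). That means finishing by minute 137, i.e. starting by 137 − 30 = minute 107.
R has several dependents: S (must start by minute 107); T (must start by minute 137). The earliest of those limits is minute 107, so R must start by 107 − 25 = minute 82.
So R can start as early as minute 55 and as late as minute 82, giving 82 − 55 = 27 minutes of slack.

27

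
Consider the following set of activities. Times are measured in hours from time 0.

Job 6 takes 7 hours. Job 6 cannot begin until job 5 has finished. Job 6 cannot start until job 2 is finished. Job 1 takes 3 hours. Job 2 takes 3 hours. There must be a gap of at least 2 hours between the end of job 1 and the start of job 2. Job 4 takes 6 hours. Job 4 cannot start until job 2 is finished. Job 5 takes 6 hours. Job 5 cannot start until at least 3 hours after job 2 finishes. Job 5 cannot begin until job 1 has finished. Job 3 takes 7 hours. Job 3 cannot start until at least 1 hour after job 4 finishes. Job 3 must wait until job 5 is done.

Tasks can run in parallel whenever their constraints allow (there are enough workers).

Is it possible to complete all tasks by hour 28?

Nothing blocks job 1, so it runs from hour 0 to hour 3.
Job 2 waits on job 1 (finishes hour 3, plus 2-hour gap → hour 5), so it starts at hour 5 and finishes at 5 + 3 = hour 8.
For job 5: job 2 (finishes hour 8, plus 3-hour gap → hour 11); job 1 (finishes hour 3). Taking the maximum gives a start of hour 11, and it finishes at 11 + 6 = hour 17.
For job 6: job 5 (finishes hour 17); job 2 (finishes hour 8). Taking the maximum gives a start of hour 17, and it finishes at 17 + 7 = hour 24.
After job 2 (finishes hour 8), job 4 can start at hour 8 and finishes at hour 14.
For job 3: job 4 (finishes hour 14, plus 1-hour gap → hour 15); job 5 (finishes hour 17). Taking the maximum gives a start of hour 17, and it finishes at 17 + 7 = hour 24.
Every task is finished by hour 24, which is no later than the deadline of 28, so the schedule is feasible.

Yes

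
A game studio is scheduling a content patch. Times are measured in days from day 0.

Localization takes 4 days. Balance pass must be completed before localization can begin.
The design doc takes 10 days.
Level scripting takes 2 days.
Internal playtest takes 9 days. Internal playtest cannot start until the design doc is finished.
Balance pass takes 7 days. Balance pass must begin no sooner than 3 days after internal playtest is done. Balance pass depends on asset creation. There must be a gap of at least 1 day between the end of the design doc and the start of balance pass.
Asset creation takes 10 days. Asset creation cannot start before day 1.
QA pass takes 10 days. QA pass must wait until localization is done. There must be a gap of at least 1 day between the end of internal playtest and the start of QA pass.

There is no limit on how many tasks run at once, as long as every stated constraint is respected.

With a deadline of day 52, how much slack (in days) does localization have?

9

After its own release at day 1, asset creation can start at day 1 and finishes at day 11.
The design doc can start immediately at day 0; it finishes at day 10.
After the design doc (finishes day 10), internal playtest can start at day 10 and finishes at day 19.
Balance pass has to wait for internal playtest (finishes day 19, plus 3-day gap → day 22); asset creation (finishes day 11); the design doc (finishes day 10, plus 1-day gap → day 11). The latest of these is day 22, so balance pass runs day 22 to 22 + 7 = day 29.
Localization waits on balance pass (finishes day 29), so it starts at day 29 and finishes at 29 + 4 = day 33.

Working backward from the deadline:
QA pass has no dependents, so it just needs to finish by day 52. Starting by 52 − 10 = day 42 achieves that.
Since QA pass (must start by day 42) depends on it, localization must finish by day 42. Backing off its 4-day duration gives a latest start of day 38.
So localization can start as early as day 29 and as late as day 38, giving 38 − 29 = 9 days of slack.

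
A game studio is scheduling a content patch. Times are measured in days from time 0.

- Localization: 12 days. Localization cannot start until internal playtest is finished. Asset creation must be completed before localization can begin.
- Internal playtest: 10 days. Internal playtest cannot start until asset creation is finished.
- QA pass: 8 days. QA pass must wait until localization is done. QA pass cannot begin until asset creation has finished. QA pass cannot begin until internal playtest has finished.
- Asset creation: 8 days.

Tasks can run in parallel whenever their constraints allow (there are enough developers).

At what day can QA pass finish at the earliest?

38

Asset creation can start immediately at day 0; it finishes at day 8.
After asset creation (finishes day 8), internal playtest can start at day 8 and finishes at day 18.
For localization: internal playtest (finishes day 18); asset creation (finishes day 8). Taking the maximum gives a start of day 18, and it finishes at 18 + 12 = day 30.
QA pass needs all of localization (finishes day 30); asset creation (finishes day 8); internal playtest (finishes day 18). That puts its earliest start at day 30; it finishes at 30 + 8 = day 38.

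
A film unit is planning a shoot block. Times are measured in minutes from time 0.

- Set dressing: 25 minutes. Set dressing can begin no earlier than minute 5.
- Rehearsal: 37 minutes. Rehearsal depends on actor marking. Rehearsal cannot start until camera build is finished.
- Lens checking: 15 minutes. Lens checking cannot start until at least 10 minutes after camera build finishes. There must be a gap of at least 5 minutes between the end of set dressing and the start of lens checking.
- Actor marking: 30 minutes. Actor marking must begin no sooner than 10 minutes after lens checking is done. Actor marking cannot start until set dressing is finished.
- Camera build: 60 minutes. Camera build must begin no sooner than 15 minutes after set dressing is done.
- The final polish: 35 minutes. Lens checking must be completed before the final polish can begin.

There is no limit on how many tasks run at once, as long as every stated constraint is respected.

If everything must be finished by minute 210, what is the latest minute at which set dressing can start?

8

Nothing follows rehearsal; the deadline of minute 210 is its only limit. It must start by 210 − 37 = minute 173.
Actor marking must finish before rehearsal (must start by minute 173). With a 30-minute duration, actor marking must start by 173 − 30 = minute 143.
The final polish must finish by minute 210; it takes 35 minutes, so it must start by 210 − 35 = minute 175.
Lens checking must finish in time for actor marking (must start by minute 143, minus 10-minute gap → minute 133); the final polish (must start by minute 175). The tightest is minute 133, so lens checking must start by 133 − 15 = minute 118.
Camera build has several dependents: lens checking (must start by minute 118, minus 10-minute gap → minute 108); rehearsal (must start by minute 173). The earliest of those limits is minute 108, so camera build must start by 108 − 60 = minute 48.
Set dressing feeds camera build (must start by minute 48, minus 15-minute gap → minute 33); lens checking (must start by minute 118, minus 5-minute gap → minute 113); actor marking (must start by minute 143). Taking the minimum, set dressing must finish by minute 33 and start by 33 − 25 = minute 8.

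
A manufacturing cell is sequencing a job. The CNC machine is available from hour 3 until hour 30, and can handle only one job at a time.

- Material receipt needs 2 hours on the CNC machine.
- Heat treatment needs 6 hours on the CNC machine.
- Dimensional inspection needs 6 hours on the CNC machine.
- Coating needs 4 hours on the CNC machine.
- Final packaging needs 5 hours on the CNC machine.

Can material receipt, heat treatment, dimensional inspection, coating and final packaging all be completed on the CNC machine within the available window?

Yes

The CNC machine window is 30 − 3 = 27 hours.
Running back to back, the jobs need 2 + 6 + 6 + 4 + 5 = 23 hours on the CNC machine.
Since 23 ≤ 27, they fit within the window.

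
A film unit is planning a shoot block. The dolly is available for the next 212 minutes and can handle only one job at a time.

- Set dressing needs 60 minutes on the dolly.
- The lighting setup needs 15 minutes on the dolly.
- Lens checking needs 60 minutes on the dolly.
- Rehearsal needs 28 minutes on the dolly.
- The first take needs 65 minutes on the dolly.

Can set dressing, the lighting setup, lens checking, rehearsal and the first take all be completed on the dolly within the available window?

No

Running back to back, the jobs need 60 + 15 + 60 + 28 + 65 = 228 minutes on the dolly.
Since 228 > 212, they cannot all fit.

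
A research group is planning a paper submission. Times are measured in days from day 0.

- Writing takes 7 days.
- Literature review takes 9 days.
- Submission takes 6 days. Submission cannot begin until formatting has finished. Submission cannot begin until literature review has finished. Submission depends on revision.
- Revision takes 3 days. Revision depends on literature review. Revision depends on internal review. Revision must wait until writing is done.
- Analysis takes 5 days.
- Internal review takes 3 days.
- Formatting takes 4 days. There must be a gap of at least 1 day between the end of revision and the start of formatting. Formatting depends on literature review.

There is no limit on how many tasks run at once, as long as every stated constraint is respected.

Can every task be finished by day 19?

No

Internal review can start immediately at day 0; it finishes at day 3.
Writing has no prerequisites, so it starts at day 0 and finishes at day 7.
Analysis has no prerequisites, so it starts at day 0 and finishes at day 5.
Literature review has no prerequisites, so it starts at day 0 and finishes at day 9.
Revision cannot start until literature review (finishes day 9); internal review (finishes day 3); writing (finishes day 7). The controlling bound is day 9, so revision finishes at 9 + 3 = day 12.
Formatting cannot start until revision (finishes day 12, plus 1-day gap → day 13); literature review (finishes day 9). The controlling bound is day 13, so formatting finishes at 13 + 4 = day 17.
Submission cannot start until formatting (finishes day 17); literature review (finishes day 9); revision (finishes day 12). The controlling bound is day 17, so submission finishes at 17 + 6 = day 23.
The earliest everything can be done is day 23, which is after the deadline of 19, so it is not possible.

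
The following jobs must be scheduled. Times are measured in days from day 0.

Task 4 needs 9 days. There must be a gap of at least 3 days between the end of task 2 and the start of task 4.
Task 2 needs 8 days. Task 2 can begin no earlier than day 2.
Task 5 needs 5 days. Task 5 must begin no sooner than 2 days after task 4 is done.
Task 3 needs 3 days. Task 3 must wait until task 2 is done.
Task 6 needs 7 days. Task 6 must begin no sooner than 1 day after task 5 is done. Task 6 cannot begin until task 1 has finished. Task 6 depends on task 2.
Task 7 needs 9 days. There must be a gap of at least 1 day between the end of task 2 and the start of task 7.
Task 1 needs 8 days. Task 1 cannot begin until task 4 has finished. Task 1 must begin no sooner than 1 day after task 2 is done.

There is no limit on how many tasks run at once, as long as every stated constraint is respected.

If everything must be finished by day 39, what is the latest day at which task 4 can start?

15

Nothing follows task 6; the deadline of day 39 is its only limit. It must start by 39 − 7 = day 32.
Task 1 feeds into task 6 (must start by day 32); so task 1 must finish by day 32 and therefore start by day 24.
Task 5 has to be done before task 6 (must start by day 32, minus 1-day gap → day 31). That means finishing by day 31, i.e. starting by 31 − 5 = day 26.
Task 4 must finish in time for task 1 (must start by day 24); task 5 (must start by day 26, minus 2-day gap → day 24). The tightest is day 24, so task 4 must start by 24 − 9 = day 15.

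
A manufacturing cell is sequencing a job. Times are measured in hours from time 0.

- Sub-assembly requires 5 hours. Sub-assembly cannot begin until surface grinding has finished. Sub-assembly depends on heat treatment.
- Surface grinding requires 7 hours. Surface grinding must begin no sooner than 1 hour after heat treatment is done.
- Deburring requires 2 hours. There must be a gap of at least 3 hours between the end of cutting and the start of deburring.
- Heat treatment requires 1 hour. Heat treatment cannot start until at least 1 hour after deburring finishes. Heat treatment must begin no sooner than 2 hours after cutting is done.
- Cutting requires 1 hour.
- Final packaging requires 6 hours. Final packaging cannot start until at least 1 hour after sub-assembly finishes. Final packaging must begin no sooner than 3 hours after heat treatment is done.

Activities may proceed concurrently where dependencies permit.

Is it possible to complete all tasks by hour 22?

Cutting can start immediately at hour 0; it finishes at hour 1.
After cutting (finishes hour 1, plus 3-hour gap → hour 4), deburring can start at hour 4 and finishes at hour 6.
Heat treatment needs all of deburring (finishes hour 6, plus 1-hour gap → hour 7); cutting (finishes hour 1, plus 2-hour gap → hour 3). That puts its earliest start at hour 7; it finishes at 7 + 1 = hour 8.
After heat treatment (finishes hour 8, plus 1-hour gap → hour 9), surface grinding can start at hour 9 and finishes at hour 16.
Sub-assembly cannot start until surface grinding (finishes hour 16); heat treatment (finishes hour 8). The controlling bound is hour 16, so sub-assembly finishes at 16 + 5 = hour 21.
Final packaging has to wait for sub-assembly (finishes hour 21, plus 1-hour gap → hour 22); heat treatment (finishes hour 8, plus 3-hour gap → hour 11). The latest of these is hour 22, so final packaging runs hour 22 to 22 + 6 = hour 28.
The earliest everything can be done is hour 28, which is after the deadline of 22, so it is not possible.

No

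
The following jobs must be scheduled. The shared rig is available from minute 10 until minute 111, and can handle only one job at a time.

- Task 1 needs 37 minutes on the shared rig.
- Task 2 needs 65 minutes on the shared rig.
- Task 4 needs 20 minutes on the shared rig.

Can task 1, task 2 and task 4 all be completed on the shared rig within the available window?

The shared rig window is 111 − 10 = 101 minutes.
Running back to back, the jobs need 37 + 65 + 20 = 122 minutes on the shared rig.
Since 122 > 101, they cannot all fit.

No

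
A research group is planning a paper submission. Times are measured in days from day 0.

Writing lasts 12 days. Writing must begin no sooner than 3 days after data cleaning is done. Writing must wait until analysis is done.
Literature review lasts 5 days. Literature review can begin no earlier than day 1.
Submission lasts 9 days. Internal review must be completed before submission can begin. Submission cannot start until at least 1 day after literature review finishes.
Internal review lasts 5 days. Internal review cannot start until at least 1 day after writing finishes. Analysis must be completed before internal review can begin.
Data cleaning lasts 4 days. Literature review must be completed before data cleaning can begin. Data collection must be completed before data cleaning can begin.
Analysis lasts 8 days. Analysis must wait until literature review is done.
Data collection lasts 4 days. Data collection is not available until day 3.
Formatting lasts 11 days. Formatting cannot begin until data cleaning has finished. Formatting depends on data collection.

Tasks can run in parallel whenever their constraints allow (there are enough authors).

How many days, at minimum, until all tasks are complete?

Data collection waits on its own release at day 3, so it starts at day 3 and finishes at 3 + 4 = day 7.
After its own release at day 1, literature review can start at day 1 and finishes at day 6.
Analysis waits on literature review (finishes day 6), so it starts at day 6 and finishes at 6 + 8 = day 14.
For data cleaning: literature review (finishes day 6); data collection (finishes day 7). Taking the maximum gives a start of day 7, and it finishes at 7 + 4 = day 11.
Formatting has to wait for data cleaning (finishes day 11); data collection (finishes day 7). The latest of these is day 11, so formatting runs day 11 to 11 + 11 = day 22.
Writing cannot start until data cleaning (finishes day 11, plus 3-day gap → day 14); analysis (finishes day 14). The controlling bound is day 14, so writing finishes at 14 + 12 = day 26.
Internal review has to wait for writing (finishes day 26, plus 1-day gap → day 27); analysis (finishes day 14). The latest of these is day 27, so internal review runs day 27 to 27 + 5 = day 32.
For submission: internal review (finishes day 32); literature review (finishes day 6, plus 1-day gap → day 7). Taking the maximum gives a start of day 32, and it finishes at 32 + 9 = day 41.
All tasks are finished once the last one completes. Finish times: Literature review at 6, Data collection at 7, Data cleaning at 11, Analysis at 14, Writing at 26, Internal review at 32, Formatting at 22, Submission at 41. The latest is day 41.

41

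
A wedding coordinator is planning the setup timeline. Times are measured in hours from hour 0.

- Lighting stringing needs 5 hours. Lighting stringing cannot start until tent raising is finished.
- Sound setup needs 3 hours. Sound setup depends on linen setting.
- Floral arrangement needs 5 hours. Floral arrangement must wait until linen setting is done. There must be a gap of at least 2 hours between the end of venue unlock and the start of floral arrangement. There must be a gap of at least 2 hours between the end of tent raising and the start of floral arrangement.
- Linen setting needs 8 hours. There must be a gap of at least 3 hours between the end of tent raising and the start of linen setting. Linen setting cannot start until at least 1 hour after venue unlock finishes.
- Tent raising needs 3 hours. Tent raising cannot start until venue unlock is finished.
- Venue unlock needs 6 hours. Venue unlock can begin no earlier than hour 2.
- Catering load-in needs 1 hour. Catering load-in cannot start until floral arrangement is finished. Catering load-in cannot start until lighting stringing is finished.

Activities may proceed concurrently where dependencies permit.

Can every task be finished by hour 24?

No

After its own release at hour 2, venue unlock can start at hour 2 and finishes at hour 8.
Tent raising cannot begin until venue unlock (finishes hour 8). It runs from hour 8 to 8 + 3 = hour 11.
Lighting stringing cannot begin until tent raising (finishes hour 11). It runs from hour 11 to 11 + 5 = hour 16.
Linen setting needs all of tent raising (finishes hour 11, plus 3-hour gap → hour 14); venue unlock (finishes hour 8, plus 1-hour gap → hour 9). That puts its earliest start at hour 14; it finishes at 14 + 8 = hour 22.
After linen setting (finishes hour 22), sound setup can start at hour 22 and finishes at hour 25.
Floral arrangement needs all of linen setting (finishes hour 22); venue unlock (finishes hour 8, plus 2-hour gap → hour 10); tent raising (finishes hour 11, plus 2-hour gap → hour 13). That puts its earliest start at hour 22; it finishes at 22 + 5 = hour 27.
Catering load-in cannot start until floral arrangement (finishes hour 27); lighting stringing (finishes hour 16). The controlling bound is hour 27, so catering load-in finishes at 27 + 1 = hour 28.
The earliest everything can be done is hour 28, which is after the deadline of 24, so it is not possible.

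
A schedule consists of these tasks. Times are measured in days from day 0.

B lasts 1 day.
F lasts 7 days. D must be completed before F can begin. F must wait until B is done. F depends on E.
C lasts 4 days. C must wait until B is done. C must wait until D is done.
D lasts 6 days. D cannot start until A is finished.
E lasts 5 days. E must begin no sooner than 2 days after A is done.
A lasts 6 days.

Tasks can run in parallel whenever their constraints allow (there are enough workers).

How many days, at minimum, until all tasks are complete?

20

B has no prerequisites, so it starts at day 0 and finishes at day 1.
A can start immediately at day 0; it finishes at day 6.
E waits on A (finishes day 6, plus 2-day gap → day 8), so it starts at day 8 and finishes at 8 + 5 = day 13.
D waits on A (finishes day 6), so it starts at day 6 and finishes at 6 + 6 = day 12.
For F: D (finishes day 12); B (finishes day 1); E (finishes day 13). Taking the maximum gives a start of day 13, and it finishes at 13 + 7 = day 20.
For C: B (finishes day 1); D (finishes day 12). Taking the maximum gives a start of day 12, and it finishes at 12 + 4 = day 16.
All tasks are finished once the last one completes. Finish times: A at 6, B at 1, C at 16, D at 12, E at 13, F at 20. The latest is day 20.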